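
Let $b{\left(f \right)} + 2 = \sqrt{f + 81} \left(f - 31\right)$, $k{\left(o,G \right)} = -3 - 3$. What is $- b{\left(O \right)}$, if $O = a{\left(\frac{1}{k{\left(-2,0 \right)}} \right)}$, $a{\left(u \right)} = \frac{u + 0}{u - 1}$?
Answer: $2 + \frac{432 \sqrt{994}}{49} \approx 279.96$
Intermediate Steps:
$k{\left(o,G \right)} = -6$ ($k{\left(o,G \right)} = -3 - 3 = -6$)
$a{\left(u \right)} = \frac{u}{-1 + u}$
$O = \frac{1}{7}$ ($O = \frac{1}{\left(-6\right) \left(-1 + \frac{1}{-6}\right)} = - \frac{1}{6 \left(-1 - \frac{1}{6}\right)} = - \frac{1}{6 \left(- \frac{7}{6}\right)} = \left(- \frac{1}{6}\right) \left(- \frac{6}{7}\right) = \frac{1}{7} \approx 0.14286$)
$b{\left(f \right)} = -2 + \sqrt{81 + f} \left(-31 + f\right)$ ($b{\left(f \right)} = -2 + \sqrt{f + 81} \left(f - 31\right) = -2 + \sqrt{81 + f} \left(-31 + f\right)$)
$- b{\left(O \right)} = - (-2 - 31 \sqrt{81 + \frac{1}{7}} + \frac{\sqrt{81 + \frac{1}{7}}}{7}) = - (-2 - 31 \sqrt{\frac{568}{7}} + \frac{\sqrt{\frac{568}{7}}}{7}) = - (-2 - 31 \frac{2 \sqrt{994}}{7} + \frac{\frac{2}{7} \sqrt{994}}{7}) = - (-2 - \frac{62 \sqrt{994}}{7} + \frac{2 \sqrt{994}}{49}) = - (-2 - \frac{432 \sqrt{994}}{49}) = 2 + \frac{432 \sqrt{994}}{49}$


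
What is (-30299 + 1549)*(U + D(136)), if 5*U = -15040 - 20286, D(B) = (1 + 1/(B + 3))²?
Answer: 3924004964500/19321 ≈ 2.0310e+8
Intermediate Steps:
D(B) = (1 + 1/(3 + B))²
U = -35326/5 (U = (-15040 - 20286)/5 = (⅕)*(-35326) = -35326/5 ≈ -7065.2)
(-30299 + 1549)*(U + D(136)) = (-30299 + 1549)*(-35326/5 + (4 + 136)²/(3 + 136)²) = -28750*(-35326/5 + 140²/139²) = -28750*(-35326/5 + (1/19321)*19600) = -28750*(-35326/5 + 19600/19321) = -28750*(-682435646/96605) = 3924004964500/19321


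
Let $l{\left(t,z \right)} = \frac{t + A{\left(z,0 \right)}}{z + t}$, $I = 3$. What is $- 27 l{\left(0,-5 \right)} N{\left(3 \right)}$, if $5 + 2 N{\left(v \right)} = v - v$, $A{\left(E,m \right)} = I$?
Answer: $- \frac{81}{2} \approx -40.5$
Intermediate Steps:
$A{\left(E,m \right)} = 3$
$N{\left(v \right)} = - \frac{5}{2}$ ($N{\left(v \right)} = - \frac{5}{2} + \frac{v - v}{2} = - \frac{5}{2} + \frac{1}{2} \cdot 0 = - \frac{5}{2} + 0 = - \frac{5}{2}$)
$l{\left(t,z \right)} = \frac{3 + t}{t + z}$ ($l{\left(t,z \right)} = \frac{t + 3}{z + t} = \frac{3 + t}{t + z}$)
$- 27 l{\left(0,-5 \right)} N{\left(3 \right)} = - 27 \frac{3 + 0}{0 - 5} \left(- \frac{5}{2}\right) = - 27 \frac{1}{-5} \cdot 3 \left(- \frac{5}{2}\right) = - 27 \left(\left(- \frac{1}{5}\right) 3\right) \left(- \frac{5}{2}\right) = \left(-27\right) \left(- \frac{3}{5}\right) \left(- \frac{5}{2}\right) = \frac{81}{5} \left(- \frac{5}{2}\right) = - \frac{81}{2}$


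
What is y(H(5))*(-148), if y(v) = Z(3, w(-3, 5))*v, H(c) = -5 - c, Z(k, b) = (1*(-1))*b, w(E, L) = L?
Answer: -7400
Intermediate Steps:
Z(k, b) = -b
y(v) = -5*v (y(v) = (-1*5)*v = -5*v)
y(H(5))*(-148) = -5*(-5 - 1*5)*(-148) = -5*(-5 - 5)*(-148) = -5*(-10)*(-148) = 50*(-148) = -7400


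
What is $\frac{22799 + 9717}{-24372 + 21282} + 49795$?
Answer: $\frac{76917017}{1545} \approx 49785.0$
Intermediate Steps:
$\frac{22799 + 9717}{-24372 + 21282} + 49795 = \frac{32516}{-3090} + 49795 = 32516 \left(- \frac{1}{3090}\right) + 49795 = - \frac{16258}{1545} + 49795 = \frac{76917017}{1545}$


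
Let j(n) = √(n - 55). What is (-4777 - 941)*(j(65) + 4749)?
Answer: -27154782 - 5718*√10 ≈ -2.7173e+7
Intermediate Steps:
j(n) = √(-55 + n)
(-4777 - 941)*(j(65) + 4749) = (-4777 - 941)*(√(-55 + 65) + 4749) = -5718*(√10 + 4749) = -5718*(4749 + √10) = -27154782 - 5718*√10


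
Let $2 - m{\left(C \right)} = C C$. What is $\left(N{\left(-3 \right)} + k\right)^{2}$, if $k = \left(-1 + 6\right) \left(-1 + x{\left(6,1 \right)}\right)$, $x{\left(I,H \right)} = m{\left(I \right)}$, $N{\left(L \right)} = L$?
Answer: $31684$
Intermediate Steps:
$m{\left(C \right)} = 2 - C^{2}$ ($m{\left(C \right)} = 2 - C C = 2 - C^{2}$)
$x{\left(I,H \right)} = 2 - I^{2}$
$k = -175$ ($k = \left(-1 + 6\right) \left(-1 + \left(2 - 6^{2}\right)\right) = 5 \left(-1 + \left(2 - 36\right)\right) = 5 \left(-1 - 34\right) = 5 \left(-35\right) = -175$)
$\left(N{\left(-3 \right)} + k\right)^{2} = \left(-3 - 175\right)^{2} = \left(-178\right)^{2} = 31684$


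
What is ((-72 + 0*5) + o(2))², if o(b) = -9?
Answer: 6561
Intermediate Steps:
((-72 + 0*5) + o(2))² = ((-72 + 0*5) - 9)² = ((-72 + 0) - 9)² = (-72 - 9)² = (-81)² = 6561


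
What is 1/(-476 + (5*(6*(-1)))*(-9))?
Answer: -1/206 ≈ -0.0048544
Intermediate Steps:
1/(-476 + (5*(6*(-1)))*(-9)) = 1/(-476 + (5*(-6))*(-9)) = 1/(-476 - 30*(-9)) = 1/(-476 + 270) = 1/(-206) = -1/206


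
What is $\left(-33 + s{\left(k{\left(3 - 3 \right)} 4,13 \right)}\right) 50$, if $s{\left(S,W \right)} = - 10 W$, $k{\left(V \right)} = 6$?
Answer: $-8150$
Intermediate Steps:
$\left(-33 + s{\left(k{\left(3 - 3 \right)} 4,13 \right)}\right) 50 = \left(-33 - 130\right) 50 = \left(-163\right) 50 = -8150$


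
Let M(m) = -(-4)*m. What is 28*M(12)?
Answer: 1344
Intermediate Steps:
M(m) = 4*m
28*M(12) = 28*(4*12) = 28*48 = 1344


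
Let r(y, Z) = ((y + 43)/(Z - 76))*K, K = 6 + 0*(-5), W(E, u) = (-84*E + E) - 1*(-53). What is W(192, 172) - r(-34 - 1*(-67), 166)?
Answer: -238321/15 ≈ -15888.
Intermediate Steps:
W(E, u) = 53 - 83*E (W(E, u) = -83*E + 53 = 53 - 83*E)
K = 6 (K = 6 + 0 = 6)
r(y, Z) = 6*(43 + y)/(-76 + Z) (r(y, Z) = ((y + 43)/(Z - 76))*6 = ((43 + y)/(-76 + Z))*6 = 6*(43 + y)/(-76 + Z))
W(192, 172) - r(-34 - 1*(-67), 166) = (53 - 83*192) - 6*(43 + (-34 - 1*(-67)))/(-76 + 166) = (53 - 15936) - 6*(43 + (-34 + 67))/90 = -15883 - 6*(43 + 33)/90 = -15883 - 6*76/90 = -15883 - 1*76/15 = -15883 - 76/15 = -238321/15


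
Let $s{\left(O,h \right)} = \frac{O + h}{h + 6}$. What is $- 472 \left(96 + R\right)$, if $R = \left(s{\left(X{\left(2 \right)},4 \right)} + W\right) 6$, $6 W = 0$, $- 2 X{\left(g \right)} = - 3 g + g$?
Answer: $- \frac{235056}{5} \approx -47011.0$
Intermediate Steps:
$X{\left(g \right)} = g$ ($X{\left(g \right)} = - \frac{- 3 g + g}{2} = - \frac{\left(-2\right) g}{2} = g$)
$s{\left(O,h \right)} = \frac{O + h}{6 + h}$
$W = 0$ ($W = \frac{1}{6} \cdot 0 = 0$)
$R = \frac{18}{5}$ ($R = \left(\frac{2 + 4}{6 + 4} + 0\right) 6 = \left(\frac{1}{10} \cdot 6 + 0\right) 6 = \left(\frac{3}{5} + 0\right) 6 = \frac{3}{5} \cdot 6 = \frac{18}{5} \approx 3.6$)
$- 472 \left(96 + R\right) = - 472 \left(96 + \frac{18}{5}\right) = \left(-472\right) \frac{498}{5} = - \frac{235056}{5}$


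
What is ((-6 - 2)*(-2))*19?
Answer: 304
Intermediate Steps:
((-6 - 2)*(-2))*19 = -8*(-2)*19 = 16*19 = 304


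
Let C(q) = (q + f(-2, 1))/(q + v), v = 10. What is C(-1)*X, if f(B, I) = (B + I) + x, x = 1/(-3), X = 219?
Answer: -511/9 ≈ -56.778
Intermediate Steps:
x = -⅓ ≈ -0.33333
f(B, I) = -⅓ + B + I (f(B, I) = (B + I) - ⅓ = -⅓ + B + I)
C(q) = (-4/3 + q)/(10 + q) (C(q) = (q + (-⅓ - 2 + 1))/(q + 10) = (q - 4/3)/(10 + q) = (-4/3 + q)/(10 + q))
C(-1)*X = ((-4/3 - 1)/(10 - 1))*219 = (-7/3/9)*219 = ((⅑)*(-7/3))*219 = -7/27*219 = -511/9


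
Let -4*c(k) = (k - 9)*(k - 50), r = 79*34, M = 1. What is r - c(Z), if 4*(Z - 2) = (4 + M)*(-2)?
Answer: 44895/16 ≈ 2805.9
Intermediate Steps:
r = 2686
Z = -1/2 (Z = 2 + ((4 + 1)*(-2))/4 = 2 + (5*(-2))/4 = 2 + (1/4)*(-10) = 2 - 5/2 = -1/2 ≈ -0.50000)
c(k) = -(-50 + k)*(-9 + k)/4 (c(k) = -(k - 9)*(k - 50)/4 = -(-9 + k)*(-50 + k)/4 = -(-50 + k)*(-9 + k)/4)
r - c(Z) = 2686 - (-225/2 - (-1/2)**2/4 + (59/4)*(-1/2)) = 2686 - (-225/2 - 1/4*1/4 - 59/8) = 2686 - (-225/2 - 1/16 - 59/8) = 2686 - 1*(-1919/16) = 2686 + 1919/16 = 44895/16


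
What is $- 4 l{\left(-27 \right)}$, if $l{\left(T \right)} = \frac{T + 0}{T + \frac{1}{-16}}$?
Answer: $- \frac{1728}{433} \approx -3.9908$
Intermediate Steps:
$l{\left(T \right)} = \frac{T}{- \frac{1}{16} + T}$ ($l{\left(T \right)} = \frac{T}{T - \frac{1}{16}} = \frac{T}{- \frac{1}{16} + T}$)
$- 4 l{\left(-27 \right)} = - 4 \cdot 16 \left(-27\right) \frac{1}{-1 + 16 \left(-27\right)} = - 4 \cdot 16 \left(-27\right) \frac{1}{-1 - 432} = - 4 \cdot 16 \left(-27\right) \frac{1}{-433} = - 4 \cdot 16 \left(-27\right) \left(- \frac{1}{433}\right) = \left(-4\right) \frac{432}{433} = - \frac{1728}{433}$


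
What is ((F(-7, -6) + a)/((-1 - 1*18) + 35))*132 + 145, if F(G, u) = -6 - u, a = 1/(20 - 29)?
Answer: 1729/12 ≈ 144.08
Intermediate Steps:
a = -⅑ (a = 1/(-9) = -⅑ ≈ -0.11111)
((F(-7, -6) + a)/((-1 - 1*18) + 35))*132 + 145 = (((-6 - 1*(-6)) - ⅑)/((-1 - 1*18) + 35))*132 + 145 = (((-6 + 6) - ⅑)/((-1 - 18) + 35))*132 + 145 = ((0 - ⅑)/(-19 + 35))*132 + 145 = -⅑/16*132 + 145 = -⅑*1/16*132 + 145 = -1/144*132 + 145 = -11/12 + 145 = 1729/12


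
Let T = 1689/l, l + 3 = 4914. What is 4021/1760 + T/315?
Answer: 414887927/181510560 ≈ 2.2858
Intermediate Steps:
l = 4911 (l = -3 + 4914 = 4911)
T = 563/1637 (T = 1689/4911 = 1689*(1/4911) = 563/1637 ≈ 0.34392)
4021/1760 + T/315 = 4021/1760 + (563/1637)/315 = 4021*(1/1760) + (563/1637)*(1/315) = 4021/1760 + 563/515655 = 414887927/181510560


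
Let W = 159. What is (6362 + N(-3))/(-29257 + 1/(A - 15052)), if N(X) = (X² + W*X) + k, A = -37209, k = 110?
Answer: -156887522/764500039 ≈ -0.20522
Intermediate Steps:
N(X) = 110 + X² + 159*X (N(X) = (X² + 159*X) + 110 = 110 + X² + 159*X)
(6362 + N(-3))/(-29257 + 1/(A - 15052)) = (6362 + (110 + (-3)² + 159*(-3)))/(-29257 + 1/(-37209 - 15052)) = (6362 + (110 + 9 - 477))/(-29257 + 1/(-52261)) = (6362 - 358)/(-29257 - 1/52261) = 6004/(-1529000078/52261) = 6004*(-52261/1529000078) = -156887522/764500039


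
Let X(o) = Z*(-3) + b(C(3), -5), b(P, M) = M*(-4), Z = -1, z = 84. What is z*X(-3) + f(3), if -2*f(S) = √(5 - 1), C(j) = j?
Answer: 1931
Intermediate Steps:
f(S) = -1 (f(S) = -√(5 - 1)/2 = -√4/2 = -½*2 = -1)
b(P, M) = -4*M
X(o) = 23 (X(o) = -1*(-3) - 4*(-5) = 3 + 20 = 23)
z*X(-3) + f(3) = 84*23 - 1 = 1932 - 1 = 1931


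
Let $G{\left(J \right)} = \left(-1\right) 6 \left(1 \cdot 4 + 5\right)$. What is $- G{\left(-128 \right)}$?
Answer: $54$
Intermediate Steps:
$G{\left(J \right)} = -54$ ($G{\left(J \right)} = - 6 \left(4 + 5\right) = \left(-6\right) 9 = -54$)
$- G{\left(-128 \right)} = \left(-1\right) \left(-54\right) = 54$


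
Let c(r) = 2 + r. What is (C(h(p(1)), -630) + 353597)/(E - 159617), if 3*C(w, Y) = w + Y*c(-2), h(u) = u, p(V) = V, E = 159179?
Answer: -530396/657 ≈ -807.30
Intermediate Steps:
C(w, Y) = w/3 (C(w, Y) = (w + Y*(2 - 2))/3 = (w + Y*0)/3 = (w + 0)/3 = w/3)
(C(h(p(1)), -630) + 353597)/(E - 159617) = ((⅓)*1 + 353597)/(159179 - 159617) = (⅓ + 353597)/(-438) = (1060792/3)*(-1/438) = -530396/657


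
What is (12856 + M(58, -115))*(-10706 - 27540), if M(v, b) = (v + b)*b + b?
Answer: -737994816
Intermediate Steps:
M(v, b) = b + b*(b + v) (M(v, b) = (b + v)*b + b = b*(b + v) + b = b + b*(b + v))
(12856 + M(58, -115))*(-10706 - 27540) = (12856 - 115*(1 - 115 + 58))*(-10706 - 27540) = (12856 - 115*(-56))*(-38246) = (12856 + 6440)*(-38246) = 19296*(-38246) = -737994816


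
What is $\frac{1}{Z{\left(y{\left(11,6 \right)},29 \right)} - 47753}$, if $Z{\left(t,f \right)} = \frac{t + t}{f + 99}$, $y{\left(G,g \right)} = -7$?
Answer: $- \frac{64}{3056199} \approx -2.0941 \cdot 10^{-5}$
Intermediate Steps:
$Z{\left(t,f \right)} = \frac{2 t}{99 + f}$
$\frac{1}{Z{\left(y{\left(11,6 \right)},29 \right)} - 47753} = \frac{1}{2 \left(-7\right) \frac{1}{99 + 29} - 47753} = \frac{1}{2 \left(-7\right) \frac{1}{128} - 47753} = \frac{1}{- \frac{7}{64} - 47753} = \frac{1}{- \frac{3056199}{64}} = - \frac{64}{3056199}$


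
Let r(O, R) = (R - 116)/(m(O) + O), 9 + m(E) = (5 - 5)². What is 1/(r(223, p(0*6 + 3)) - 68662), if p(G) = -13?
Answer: -214/14693797 ≈ -1.4564e-5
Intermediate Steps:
m(E) = -9 (m(E) = -9 + (5 - 5)² = -9 + 0² = -9 + 0 = -9)
r(O, R) = (-116 + R)/(-9 + O) (r(O, R) = (R - 116)/(-9 + O) = (-116 + R)/(-9 + O))
1/(r(223, p(0*6 + 3)) - 68662) = 1/((-116 - 13)/(-9 + 223) - 68662) = 1/(-129/214 - 68662) = 1/(-14693797/214) = -214/14693797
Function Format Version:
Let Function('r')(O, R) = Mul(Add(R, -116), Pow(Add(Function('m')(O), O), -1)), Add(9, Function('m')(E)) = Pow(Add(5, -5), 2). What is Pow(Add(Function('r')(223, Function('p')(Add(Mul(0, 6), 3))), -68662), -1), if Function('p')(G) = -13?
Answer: Rational(-214, 14693797) ≈ -1.4564e-5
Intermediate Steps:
Function('m')(E) = -9 (Function('m')(E) = Add(-9, Pow(Add(5, -5), 2)) = Add(-9, Pow(0, 2)) = Add(-9, 0) = -9)
Function('r')(O, R) = Mul(Pow(Add(-9, O), -1), Add(-116, R)) (Function('r')(O, R) = Mul(Add(R, -116), Pow(Add(-9, O), -1)) = Mul(Add(-116, R), Pow(Add(-9, O), -1)) = Mul(Pow(Add(-9, O), -1), Add(-116, R)))
Pow(Add(Function('r')(223, Function('p')(Add(Mul(0, 6), 3))), -68662), -1) = Pow(Add(Mul(Pow(Add(-9, 223), -1), Add(-116, -13)), -68662), -1) = Pow(Add(Mul(Pow(214, -1), -129), -68662), -1) = Pow(Add(Mul(Rational(1, 214), -129), -68662), -1) = Pow(Add(Rational(-129, 214), -68662), -1) = Pow(Rational(-14693797, 214), -1) = Rational(-214, 14693797)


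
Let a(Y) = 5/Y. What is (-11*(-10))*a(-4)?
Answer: -275/2 ≈ -137.50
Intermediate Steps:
(-11*(-10))*a(-4) = (-11*(-10))*(5/(-4)) = 110*(5*(-¼)) = 110*(-5/4) = -275/2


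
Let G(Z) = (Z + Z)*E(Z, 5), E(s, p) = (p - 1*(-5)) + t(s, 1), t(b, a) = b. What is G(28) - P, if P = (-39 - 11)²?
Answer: -372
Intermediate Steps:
E(s, p) = 5 + p + s (E(s, p) = (p - 1*(-5)) + s = (p + 5) + s = (5 + p) + s = 5 + p + s)
G(Z) = 2*Z*(10 + Z) (G(Z) = (Z + Z)*(5 + 5 + Z) = (2*Z)*(10 + Z) = 2*Z*(10 + Z))
P = 2500 (P = (-50)² = 2500)
G(28) - P = 2*28*(10 + 28) - 1*2500 = 2*28*38 - 2500 = 2128 - 2500 = -372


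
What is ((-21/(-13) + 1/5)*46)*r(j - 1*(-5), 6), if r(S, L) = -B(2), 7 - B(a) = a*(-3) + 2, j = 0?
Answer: -59708/65 ≈ -918.58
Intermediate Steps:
B(a) = 5 + 3*a (B(a) = 7 - (a*(-3) + 2) = 7 - (-3*a + 2) = 7 - (2 - 3*a) = 7 + (-2 + 3*a) = 5 + 3*a)
r(S, L) = -11 (r(S, L) = -(5 + 3*2) = -(5 + 6) = -1*11 = -11)
((-21/(-13) + 1/5)*46)*r(j - 1*(-5), 6) = ((-21/(-13) + 1/5)*46)*(-11) = ((-21*(-1/13) + 1*(⅕))*46)*(-11) = ((21/13 + ⅕)*46)*(-11) = ((118/65)*46)*(-11) = (5428/65)*(-11) = -59708/65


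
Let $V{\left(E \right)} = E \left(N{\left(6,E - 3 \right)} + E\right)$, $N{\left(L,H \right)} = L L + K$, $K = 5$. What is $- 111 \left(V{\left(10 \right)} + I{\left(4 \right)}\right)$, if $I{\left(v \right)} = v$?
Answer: $-57054$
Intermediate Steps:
$N{\left(L,H \right)} = 5 + L^{2}$ ($N{\left(L,H \right)} = L L + 5 = L^{2} + 5 = 5 + L^{2}$)
$V{\left(E \right)} = E \left(41 + E\right)$ ($V{\left(E \right)} = E \left(\left(5 + 6^{2}\right) + E\right) = E \left(\left(5 + 36\right) + E\right) = E \left(41 + E\right)$)
$- 111 \left(V{\left(10 \right)} + I{\left(4 \right)}\right) = - 111 \left(10 \left(41 + 10\right) + 4\right) = - 111 \left(10 \cdot 51 + 4\right) = - 111 \left(510 + 4\right) = \left(-111\right) 514 = -57054$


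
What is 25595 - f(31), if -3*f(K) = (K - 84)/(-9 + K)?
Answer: 1689217/66 ≈ 25594.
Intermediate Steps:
f(K) = -(-84 + K)/(3*(-9 + K)) (f(K) = -(K - 84)/(3*(-9 + K)) = -(-84 + K)/(3*(-9 + K)))
25595 - f(31) = 25595 - (84 - 1*31)/(3*(-9 + 31)) = 25595 - (84 - 31)/(3*22) = 25595 - 53/(3*22) = 25595 - 1*53/66 = 25595 - 53/66 = 1689217/66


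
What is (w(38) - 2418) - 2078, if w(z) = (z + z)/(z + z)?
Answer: -4495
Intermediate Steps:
w(z) = 1 (w(z) = (2*z)/((2*z)) = (2*z)*(1/(2*z)) = 1)
(w(38) - 2418) - 2078 = (1 - 2418) - 2078 = -2417 - 2078 = -4495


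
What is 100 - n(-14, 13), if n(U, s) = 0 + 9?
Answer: 91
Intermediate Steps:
n(U, s) = 9
100 - n(-14, 13) = 100 - 1*9 = 100 - 9 = 91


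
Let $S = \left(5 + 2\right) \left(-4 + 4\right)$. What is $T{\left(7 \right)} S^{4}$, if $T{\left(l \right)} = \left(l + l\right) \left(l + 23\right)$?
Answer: $0$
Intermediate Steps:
$T{\left(l \right)} = 2 l \left(23 + l\right)$
$S = 0$ ($S = 7 \cdot 0 = 0$)
$T{\left(7 \right)} S^{4} = 2 \cdot 7 \left(23 + 7\right) 0^{4} = 2 \cdot 7 \cdot 30 \cdot 0 = 420 \cdot 0 = 0$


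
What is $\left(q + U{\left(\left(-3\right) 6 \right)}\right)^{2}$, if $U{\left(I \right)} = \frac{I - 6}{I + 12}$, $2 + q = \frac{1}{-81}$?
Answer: $\frac{25921}{6561} \approx 3.9508$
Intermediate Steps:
$q = - \frac{163}{81}$ ($q = -2 + \frac{1}{-81} = -2 - \frac{1}{81} = - \frac{163}{81} \approx -2.0123$)
$U{\left(I \right)} = \frac{-6 + I}{12 + I}$
$\left(q + U{\left(\left(-3\right) 6 \right)}\right)^{2} = \left(- \frac{163}{81} + \frac{-6 - 18}{12 - 18}\right)^{2} = \left(- \frac{163}{81} + \frac{1}{-6} \left(-24\right)\right)^{2} = \left(- \frac{163}{81} - -4\right)^{2} = \left(- \frac{163}{81} + 4\right)^{2} = \left(\frac{161}{81}\right)^{2} = \frac{25921}{6561}$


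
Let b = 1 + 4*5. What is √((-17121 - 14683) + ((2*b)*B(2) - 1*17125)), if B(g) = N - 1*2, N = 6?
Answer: I*√48761 ≈ 220.82*I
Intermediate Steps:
B(g) = 4 (B(g) = 6 - 1*2 = 6 - 2 = 4)
b = 21 (b = 1 + 20 = 21)
√((-17121 - 14683) + ((2*b)*B(2) - 1*17125)) = √((-17121 - 14683) + ((2*21)*4 - 1*17125)) = √(-31804 + (42*4 - 17125)) = √(-31804 + (168 - 17125)) = √(-31804 - 16957) = √(-48761) = I*√48761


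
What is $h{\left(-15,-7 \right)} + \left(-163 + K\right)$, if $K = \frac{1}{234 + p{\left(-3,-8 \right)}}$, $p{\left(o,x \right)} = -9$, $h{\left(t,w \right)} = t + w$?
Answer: $- \frac{41624}{225} \approx -185.0$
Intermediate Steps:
$K = \frac{1}{225}$ ($K = \frac{1}{234 - 9} = \frac{1}{225} \approx 0.0044444$)
$h{\left(-15,-7 \right)} + \left(-163 + K\right) = \left(-15 - 7\right) + \left(-163 + \frac{1}{225}\right) = -22 - \frac{36674}{225} = - \frac{41624}{225}$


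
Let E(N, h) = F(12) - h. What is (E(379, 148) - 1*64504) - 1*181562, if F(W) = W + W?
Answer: -246190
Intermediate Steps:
F(W) = 2*W
E(N, h) = 24 - h (E(N, h) = 2*12 - h = 24 - h)
(E(379, 148) - 1*64504) - 1*181562 = ((24 - 1*148) - 1*64504) - 1*181562 = ((24 - 148) - 64504) - 181562 = (-124 - 64504) - 181562 = -64628 - 181562 = -246190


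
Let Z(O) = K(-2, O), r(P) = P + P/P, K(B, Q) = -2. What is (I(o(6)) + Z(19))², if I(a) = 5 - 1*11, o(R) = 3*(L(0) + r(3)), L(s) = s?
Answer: 64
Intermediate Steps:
r(P) = 1 + P (r(P) = P + 1 = 1 + P)
Z(O) = -2
o(R) = 12 (o(R) = 3*(0 + (1 + 3)) = 3*(0 + 4) = 3*4 = 12)
I(a) = -6 (I(a) = 5 - 11 = -6)
(I(o(6)) + Z(19))² = (-6 - 2)² = (-8)² = 64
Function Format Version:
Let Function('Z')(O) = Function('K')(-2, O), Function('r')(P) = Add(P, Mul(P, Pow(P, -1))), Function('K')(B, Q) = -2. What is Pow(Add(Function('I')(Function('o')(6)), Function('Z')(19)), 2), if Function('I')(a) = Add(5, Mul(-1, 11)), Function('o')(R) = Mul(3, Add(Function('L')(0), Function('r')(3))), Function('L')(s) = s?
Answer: 64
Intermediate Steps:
Function('r')(P) = Add(1, P) (Function('r')(P) = Add(P, 1) = Add(1, P))
Function('Z')(O) = -2
Function('o')(R) = 12 (Function('o')(R) = Mul(3, Add(0, Add(1, 3))) = Mul(3, Add(0, 4)) = Mul(3, 4) = 12)
Function('I')(a) = -6 (Function('I')(a) = Add(5, -11) = -6)
Pow(Add(Function('I')(Function('o')(6)), Function('Z')(19)), 2) = Pow(Add(-6, -2), 2) = Pow(-8, 2) = 64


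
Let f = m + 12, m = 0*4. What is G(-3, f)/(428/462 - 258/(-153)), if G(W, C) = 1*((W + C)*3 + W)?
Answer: 2618/285 ≈ 9.1860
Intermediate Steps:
m = 0
f = 12 (f = 0 + 12 = 12)
G(W, C) = 3*C + 4*W (G(W, C) = 1*((C + W)*3 + W) = 1*((3*C + 3*W) + W) = 1*(3*C + 4*W) = 3*C + 4*W)
G(-3, f)/(428/462 - 258/(-153)) = (3*12 + 4*(-3))/(428/462 - 258/(-153)) = (36 - 12)/(428*(1/462) - 258*(-1/153)) = 24/(214/231 + 86/51) = 24/(3420/1309) = 24*(1309/3420) = 2618/285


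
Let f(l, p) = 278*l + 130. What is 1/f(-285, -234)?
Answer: -1/79100 ≈ -1.2642e-5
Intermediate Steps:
f(l, p) = 130 + 278*l
1/f(-285, -234) = 1/(130 + 278*(-285)) = 1/(130 - 79230) = 1/(-79100) = -1/79100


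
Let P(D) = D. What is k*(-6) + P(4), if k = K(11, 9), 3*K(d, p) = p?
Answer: -14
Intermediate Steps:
K(d, p) = p/3
k = 3 (k = (1/3)*9 = 3)
k*(-6) + P(4) = 3*(-6) + 4 = -18 + 4 = -14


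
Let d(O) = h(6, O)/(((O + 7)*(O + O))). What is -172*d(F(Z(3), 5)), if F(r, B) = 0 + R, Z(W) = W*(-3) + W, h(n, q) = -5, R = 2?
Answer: 215/9 ≈ 23.889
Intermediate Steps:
Z(W) = -2*W (Z(W) = -3*W + W = -2*W)
F(r, B) = 2 (F(r, B) = 0 + 2 = 2)
d(O) = -5/(2*O*(7 + O)) (d(O) = -5*1/((O + 7)*(O + O)) = -5*1/(2*O*(7 + O)) = -5/(2*O*(7 + O)))
-172*d(F(Z(3), 5)) = -(-430)/(2*(7 + 2)) = -(-430)/(2*9) = -172*(-5/36) = 215/9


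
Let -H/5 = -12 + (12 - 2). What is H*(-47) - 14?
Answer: -484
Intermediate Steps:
H = 10 (H = -5*(-12 + (12 - 2)) = -5*(-12 + 10) = -5*(-2) = 10)
H*(-47) - 14 = 10*(-47) - 14 = -470 - 14 = -484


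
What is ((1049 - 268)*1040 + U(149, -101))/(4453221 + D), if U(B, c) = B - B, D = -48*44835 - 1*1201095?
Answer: 406120/550023 ≈ 0.73837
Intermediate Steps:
D = -3353175 (D = -2152080 - 1201095 = -3353175)
U(B, c) = 0
((1049 - 268)*1040 + U(149, -101))/(4453221 + D) = ((1049 - 268)*1040 + 0)/(4453221 - 3353175) = (781*1040 + 0)/1100046 = (812240 + 0)*(1/1100046) = 812240*(1/1100046) = 406120/550023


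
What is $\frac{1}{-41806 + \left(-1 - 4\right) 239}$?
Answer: $- \frac{1}{43001} \approx -2.3255 \cdot 10^{-5}$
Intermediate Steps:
$\frac{1}{-41806 + \left(-1 - 4\right) 239} = \frac{1}{-41806 - 1195} = \frac{1}{-43001} = - \frac{1}{43001}$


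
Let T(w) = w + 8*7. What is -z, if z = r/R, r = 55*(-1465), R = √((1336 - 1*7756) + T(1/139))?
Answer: -16115*I*√122958705/176919 ≈ -1010.0*I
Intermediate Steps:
T(w) = 56 + w (T(w) = w + 56 = 56 + w)
R = I*√122958705/139 (R = √((1336 - 1*7756) + (56 + 1/139)) = √((1336 - 7756) + (56 + 1/139)) = √(-6420 + 7785/139) = √(-884595/139) = I*√122958705/139 ≈ 79.775*I)
r = -80575
z = 16115*I*√122958705/176919 (z = -80575*(-I*√122958705/884595) = -(-16115)*I*√122958705/176919 = 16115*I*√122958705/176919 ≈ 1010.0*I)
-z = -16115*I*√122958705/176919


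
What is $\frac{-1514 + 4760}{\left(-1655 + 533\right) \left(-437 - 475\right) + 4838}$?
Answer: $\frac{1623}{514051} \approx 0.0031573$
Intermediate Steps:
$\frac{-1514 + 4760}{\left(-1655 + 533\right) \left(-437 - 475\right) + 4838} = \frac{3246}{\left(-1122\right) \left(-912\right) + 4838} = \frac{3246}{1023264 + 4838} = \frac{3246}{1028102} = 3246 \cdot \frac{1}{1028102} = \frac{1623}{514051}$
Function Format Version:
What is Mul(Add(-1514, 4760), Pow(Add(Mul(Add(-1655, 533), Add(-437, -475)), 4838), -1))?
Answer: Rational(1623, 514051) ≈ 0.0031573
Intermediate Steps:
Mul(Add(-1514, 4760), Pow(Add(Mul(Add(-1655, 533), Add(-437, -475)), 4838), -1)) = Mul(3246, Pow(Add(Mul(-1122, -912), 4838), -1)) = Mul(3246, Pow(Add(1023264, 4838), -1)) = Mul(3246, Pow(1028102, -1)) = Mul(3246, Rational(1, 1028102)) = Rational(1623, 514051)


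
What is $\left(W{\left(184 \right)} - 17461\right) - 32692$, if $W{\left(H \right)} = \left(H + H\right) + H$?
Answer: $-49601$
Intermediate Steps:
$W{\left(H \right)} = 3 H$ ($W{\left(H \right)} = 2 H + H = 3 H$)
$\left(W{\left(184 \right)} - 17461\right) - 32692 = \left(3 \cdot 184 - 17461\right) - 32692 = \left(552 - 17461\right) - 32692 = -16909 - 32692 = -49601$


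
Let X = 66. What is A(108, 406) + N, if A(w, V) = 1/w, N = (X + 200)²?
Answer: 7641649/108 ≈ 70756.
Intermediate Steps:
N = 70756 (N = (66 + 200)² = 266² = 70756)
A(108, 406) + N = 1/108 + 70756 = 7641649/108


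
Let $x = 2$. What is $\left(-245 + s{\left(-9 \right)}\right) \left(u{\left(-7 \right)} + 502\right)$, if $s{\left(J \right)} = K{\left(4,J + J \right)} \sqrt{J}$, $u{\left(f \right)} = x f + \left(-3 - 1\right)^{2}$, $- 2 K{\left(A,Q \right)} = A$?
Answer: $-123480 - 3024 i \approx -1.2348 \cdot 10^{5} - 3024.0 i$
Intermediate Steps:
$K{\left(A,Q \right)} = - \frac{A}{2}$
$u{\left(f \right)} = 16 + 2 f$ ($u{\left(f \right)} = 2 f + \left(-3 - 1\right)^{2} = 2 f + \left(-4\right)^{2} = 2 f + 16 = 16 + 2 f$)
$s{\left(J \right)} = - 2 \sqrt{J}$ ($s{\left(J \right)} = \left(- \frac{1}{2}\right) 4 \sqrt{J} = - 2 \sqrt{J}$)
$\left(-245 + s{\left(-9 \right)}\right) \left(u{\left(-7 \right)} + 502\right) = \left(-245 - 2 \sqrt{-9}\right) \left(\left(16 + 2 \left(-7\right)\right) + 502\right) = \left(-245 - 2 \cdot 3 i\right) \left(\left(16 - 14\right) + 502\right) = \left(-245 - 6 i\right) \left(2 + 502\right) = \left(-245 - 6 i\right) 504 = -123480 - 3024 i$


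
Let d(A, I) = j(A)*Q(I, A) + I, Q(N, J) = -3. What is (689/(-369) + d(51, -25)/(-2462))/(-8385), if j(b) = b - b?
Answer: 1687093/7617588030 ≈ 0.00022147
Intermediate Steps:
j(b) = 0
d(A, I) = I (d(A, I) = 0*(-3) + I = 0 + I = I)
(689/(-369) + d(51, -25)/(-2462))/(-8385) = (689/(-369) - 25/(-2462))/(-8385) = (689*(-1/369) - 25*(-1/2462))*(-1/8385) = (-689/369 + 25/2462)*(-1/8385) = -1687093/908478*(-1/8385) = 1687093/7617588030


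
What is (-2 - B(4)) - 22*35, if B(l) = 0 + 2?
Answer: -774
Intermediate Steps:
B(l) = 2
(-2 - B(4)) - 22*35 = (-2 - 1*2) - 22*35 = (-2 - 2) - 770 = -4 - 770 = -774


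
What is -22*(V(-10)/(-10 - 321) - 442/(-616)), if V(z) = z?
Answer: -76231/4634 ≈ -16.450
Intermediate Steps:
-22*(V(-10)/(-10 - 321) - 442/(-616)) = -22*(-10/(-10 - 321) - 442/(-616)) = -22*(-10/(-331) - 442*(-1/616)) = -22*(-10*(-1/331) + 221/308) = -22*(10/331 + 221/308) = -22*76231/101948 = -76231/4634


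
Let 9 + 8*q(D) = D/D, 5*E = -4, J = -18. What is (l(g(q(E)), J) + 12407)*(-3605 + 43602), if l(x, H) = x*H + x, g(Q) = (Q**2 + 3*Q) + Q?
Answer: 498282626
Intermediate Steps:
E = -4/5 (E = (1/5)*(-4) = -4/5 ≈ -0.80000)
q(D) = -1 (q(D) = -9/8 + (D/D)/8 = -9/8 + (1/8)*1 = -9/8 + 1/8 = -1)
g(Q) = Q**2 + 4*Q
l(x, H) = x + H*x (l(x, H) = H*x + x = x + H*x)
(l(g(q(E)), J) + 12407)*(-3605 + 43602) = ((-(4 - 1))*(1 - 18) + 12407)*(-3605 + 43602) = (-1*3*(-17) + 12407)*39997 = (-3*(-17) + 12407)*39997 = (51 + 12407)*39997 = 12458*39997 = 498282626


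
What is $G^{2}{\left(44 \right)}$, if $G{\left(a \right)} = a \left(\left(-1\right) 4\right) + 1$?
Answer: $30625$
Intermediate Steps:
$G{\left(a \right)} = 1 - 4 a$ ($G{\left(a \right)} = a \left(-4\right) + 1 = - 4 a + 1 = 1 - 4 a$)
$G^{2}{\left(44 \right)} = \left(1 - 176\right)^{2} = \left(-175\right)^{2} = 30625$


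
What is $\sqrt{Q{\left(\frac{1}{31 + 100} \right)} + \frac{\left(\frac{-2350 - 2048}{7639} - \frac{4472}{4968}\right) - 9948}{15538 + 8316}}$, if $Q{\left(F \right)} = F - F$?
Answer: $\frac{i \sqrt{593437696030432906494}}{37719686142} \approx 0.64583 i$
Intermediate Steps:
$Q{\left(F \right)} = 0$
$\sqrt{Q{\left(\frac{1}{31 + 100} \right)} + \frac{\left(\frac{-2350 - 2048}{7639} - \frac{4472}{4968}\right) - 9948}{15538 + 8316}} = \sqrt{0 + \frac{\left(\frac{-2350 - 2048}{7639} - \frac{4472}{4968}\right) - 9948}{15538 + 8316}} = \sqrt{0 + \frac{\left(\left(-4398\right) \frac{1}{7639} - \frac{559}{621}\right) - 9948}{23854}} = \sqrt{0 + \left(\left(- \frac{4398}{7639} - \frac{559}{621}\right) - 9948\right) \frac{1}{23854}} = \sqrt{0 + \left(- \frac{7001359}{4743819} - 9948\right) \frac{1}{23854}} = \sqrt{0 - \frac{47198512771}{113159058426}} = \sqrt{- \frac{47198512771}{113159058426}} = \frac{i \sqrt{593437696030432906494}}{37719686142}$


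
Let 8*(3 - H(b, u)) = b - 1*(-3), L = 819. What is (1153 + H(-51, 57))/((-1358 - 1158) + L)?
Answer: -1162/1697 ≈ -0.68474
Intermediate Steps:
H(b, u) = 21/8 - b/8 (H(b, u) = 3 - (b - 1*(-3))/8 = 3 - (b + 3)/8 = 3 - (3 + b)/8 = 3 + (-3/8 - b/8) = 21/8 - b/8)
(1153 + H(-51, 57))/((-1358 - 1158) + L) = (1153 + (21/8 - ⅛*(-51)))/((-1358 - 1158) + 819) = (1153 + (21/8 + 51/8))/(-2516 + 819) = (1153 + 9)/(-1697) = 1162*(-1/1697) = -1162/1697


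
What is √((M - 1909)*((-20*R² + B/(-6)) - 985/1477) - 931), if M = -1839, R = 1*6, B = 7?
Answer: 5*√2123981191059/4431 ≈ 1644.5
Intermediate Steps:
R = 6
√((M - 1909)*((-20*R² + B/(-6)) - 985/1477) - 931) = √((-1839 - 1909)*((-20*6² + 7/(-6)) - 985/1477) - 931) = √(-3748*((-20*36 + 7*(-⅙)) - 985*1/1477) - 931) = √(-3748*((-720 - 7/6) - 985/1477) - 931) = √(-3748*(-4327/6 - 985/1477) - 931) = √(-3748*(-6396889/8862) - 931) = √(11987769986/4431 - 931) = √(11983644725/4431) = 5*√2123981191059/4431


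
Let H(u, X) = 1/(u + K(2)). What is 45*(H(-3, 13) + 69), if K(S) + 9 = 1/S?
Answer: 71325/23 ≈ 3101.1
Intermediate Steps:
K(S) = -9 + 1/S
H(u, X) = 1/(-17/2 + u) (H(u, X) = 1/(u + (-9 + 1/2)) = 1/(u - 17/2) = 1/(-17/2 + u))
45*(H(-3, 13) + 69) = 45*(2/(-17 + 2*(-3)) + 69) = 45*(2/(-17 - 6) + 69) = 45*(2/(-23) + 69) = 45*(2*(-1/23) + 69) = 45*(-2/23 + 69) = 45*(1585/23) = 71325/23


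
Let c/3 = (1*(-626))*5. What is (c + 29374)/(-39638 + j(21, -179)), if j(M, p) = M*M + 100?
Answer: -19984/39097 ≈ -0.51114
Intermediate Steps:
j(M, p) = 100 + M**2 (j(M, p) = M**2 + 100 = 100 + M**2)
c = -9390 (c = 3*((1*(-626))*5) = 3*(-626*5) = 3*(-3130) = -9390)
(c + 29374)/(-39638 + j(21, -179)) = (-9390 + 29374)/(-39638 + (100 + 21**2)) = 19984/(-39638 + (100 + 441)) = 19984/(-39638 + 541) = 19984/(-39097) = 19984*(-1/39097) = -19984/39097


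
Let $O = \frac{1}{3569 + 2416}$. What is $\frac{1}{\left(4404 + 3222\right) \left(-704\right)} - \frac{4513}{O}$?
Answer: $- \frac{145010332494721}{5368704} \approx -2.701 \cdot 10^{7}$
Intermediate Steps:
$O = \frac{1}{5985} \approx 0.00016708$
$\frac{1}{\left(4404 + 3222\right) \left(-704\right)} - \frac{4513}{O} = \frac{1}{\left(4404 + 3222\right) \left(-704\right)} - 4513 \frac{1}{\frac{1}{5985}} = \frac{1}{7626} \left(- \frac{1}{704}\right) - 27010305 = - \frac{1}{5368704} - 27010305 = - \frac{145010332494721}{5368704}$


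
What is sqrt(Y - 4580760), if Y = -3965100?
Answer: 6*I*sqrt(237385) ≈ 2923.3*I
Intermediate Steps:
sqrt(Y - 4580760) = sqrt(-3965100 - 4580760) = sqrt(-8545860) = 6*I*sqrt(237385)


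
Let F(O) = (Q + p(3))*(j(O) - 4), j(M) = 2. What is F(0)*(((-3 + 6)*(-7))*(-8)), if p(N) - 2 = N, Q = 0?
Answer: -1680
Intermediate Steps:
p(N) = 2 + N
F(O) = -10 (F(O) = (0 + (2 + 3))*(2 - 4) = (0 + 5)*(-2) = 5*(-2) = -10)
F(0)*(((-3 + 6)*(-7))*(-8)) = -10*(-3 + 6)*(-7)*(-8) = -10*3*(-7)*(-8) = -(-210)*(-8) = -10*168 = -1680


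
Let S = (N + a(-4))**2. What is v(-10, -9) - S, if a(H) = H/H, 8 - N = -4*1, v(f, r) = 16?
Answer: -153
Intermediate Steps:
N = 12 (N = 8 - (-4) = 8 - 1*(-4) = 8 + 4 = 12)
a(H) = 1
S = 169 (S = (12 + 1)**2 = 13**2 = 169)
v(-10, -9) - S = 16 - 1*169 = 16 - 169 = -153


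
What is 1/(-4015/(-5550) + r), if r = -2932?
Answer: -1110/3253717 ≈ -0.00034115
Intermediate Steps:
1/(-4015/(-5550) + r) = 1/(-4015/(-5550) - 2932) = 1/(-4015*(-1/5550) - 2932) = 1/(803/1110 - 2932) = 1/(-3253717/1110) = -1110/3253717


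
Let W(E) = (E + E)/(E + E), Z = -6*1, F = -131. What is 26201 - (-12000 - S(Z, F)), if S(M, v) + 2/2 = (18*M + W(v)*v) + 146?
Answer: 38107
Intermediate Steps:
Z = -6
W(E) = 1 (W(E) = (2*E)/((2*E)) = (2*E)*(1/(2*E)) = 1)
S(M, v) = 145 + v + 18*M (S(M, v) = -1 + ((18*M + 1*v) + 146) = -1 + ((18*M + v) + 146) = -1 + ((v + 18*M) + 146) = -1 + (146 + v + 18*M) = 145 + v + 18*M)
26201 - (-12000 - S(Z, F)) = 26201 - (-12000 - (145 - 131 + 18*(-6))) = 26201 - (-12000 - (145 - 131 - 108)) = 26201 - (-12000 - 1*(-94)) = 26201 - (-12000 + 94) = 26201 - 1*(-11906) = 26201 + 11906 = 38107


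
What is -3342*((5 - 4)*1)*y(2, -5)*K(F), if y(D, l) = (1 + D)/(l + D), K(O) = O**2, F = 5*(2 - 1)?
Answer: 83550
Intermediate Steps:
F = 5 (F = 5*1 = 5)
y(D, l) = (1 + D)/(D + l)
-3342*((5 - 4)*1)*y(2, -5)*K(F) = -3342*((5 - 4)*1)*((1 + 2)/(2 - 5))*5**2 = -3342*(1*1)*(3/(-3))*25 = -3342*1*(-1/3*3)*25 = -3342*1*(-1)*25 = -(-3342)*25 = -3342*(-25) = 83550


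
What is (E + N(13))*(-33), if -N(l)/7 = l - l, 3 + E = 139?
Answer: -4488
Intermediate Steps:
E = 136 (E = -3 + 139 = 136)
N(l) = 0 (N(l) = -7*(l - l) = -7*0 = 0)
(E + N(13))*(-33) = (136 + 0)*(-33) = 136*(-33) = -4488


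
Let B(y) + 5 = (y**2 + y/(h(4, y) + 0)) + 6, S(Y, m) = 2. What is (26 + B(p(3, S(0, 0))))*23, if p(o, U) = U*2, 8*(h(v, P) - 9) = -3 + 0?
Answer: 2999/3 ≈ 999.67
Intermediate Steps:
h(v, P) = 69/8 (h(v, P) = 9 + (-3 + 0)/8 = 9 + (1/8)*(-3) = 9 - 3/8 = 69/8)
p(o, U) = 2*U
B(y) = 1 + y**2 + 8*y/69 (B(y) = -5 + ((y**2 + y/(69/8 + 0)) + 6) = -5 + ((y**2 + y/(69/8)) + 6) = -5 + ((y**2 + 8*y/69) + 6) = -5 + (6 + y**2 + 8*y/69) = 1 + y**2 + 8*y/69)
(26 + B(p(3, S(0, 0))))*23 = (26 + (1 + (2*2)**2 + 8*(2*2)/69))*23 = (26 + (1 + 4**2 + (8/69)*4))*23 = (26 + (1 + 16 + 32/69))*23 = (26 + 1205/69)*23 = (2999/69)*23 = 2999/3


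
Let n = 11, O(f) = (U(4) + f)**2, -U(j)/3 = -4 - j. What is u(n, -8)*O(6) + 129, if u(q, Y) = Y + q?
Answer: 2829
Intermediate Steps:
U(j) = 12 + 3*j (U(j) = -3*(-4 - j) = 12 + 3*j)
O(f) = (24 + f)**2 (O(f) = ((12 + 3*4) + f)**2 = ((12 + 12) + f)**2 = (24 + f)**2)
u(n, -8)*O(6) + 129 = (-8 + 11)*(24 + 6)**2 + 129 = 3*30**2 + 129 = 3*900 + 129 = 2700 + 129 = 2829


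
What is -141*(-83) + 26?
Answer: 11729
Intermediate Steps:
-141*(-83) + 26 = 11703 + 26 = 11729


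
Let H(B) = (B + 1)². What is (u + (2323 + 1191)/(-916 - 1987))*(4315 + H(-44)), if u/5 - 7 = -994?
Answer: -88329004316/2903 ≈ -3.0427e+7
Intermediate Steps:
u = -4935 (u = 35 + 5*(-994) = 35 - 4970 = -4935)
H(B) = (1 + B)²
(u + (2323 + 1191)/(-916 - 1987))*(4315 + H(-44)) = (-4935 + (2323 + 1191)/(-916 - 1987))*(4315 + (1 - 44)²) = (-4935 + 3514/(-2903))*(4315 + (-43)²) = (-4935 + 3514*(-1/2903))*(4315 + 1849) = (-4935 - 3514/2903)*6164 = -14329819/2903*6164 = -88329004316/2903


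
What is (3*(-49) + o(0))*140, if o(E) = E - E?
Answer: -20580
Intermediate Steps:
o(E) = 0
(3*(-49) + o(0))*140 = (3*(-49) + 0)*140 = (-147 + 0)*140 = -147*140 = -20580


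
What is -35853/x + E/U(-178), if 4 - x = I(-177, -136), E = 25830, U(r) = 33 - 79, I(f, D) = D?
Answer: -2632719/3220 ≈ -817.61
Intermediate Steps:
U(r) = -46
x = 140 (x = 4 - 1*(-136) = 4 + 136 = 140)
-35853/x + E/U(-178) = -35853/140 + 25830/(-46) = -35853*1/140 + 25830*(-1/46) = -35853/140 - 12915/23 = -2632719/3220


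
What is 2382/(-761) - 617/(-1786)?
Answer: -3784715/1359146 ≈ -2.7846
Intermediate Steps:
2382/(-761) - 617/(-1786) = 2382*(-1/761) - 617*(-1/1786) = -2382/761 + 617/1786 = -3784715/1359146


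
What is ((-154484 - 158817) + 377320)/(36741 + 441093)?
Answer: 64019/477834 ≈ 0.13398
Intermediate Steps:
((-154484 - 158817) + 377320)/(36741 + 441093) = (-313301 + 377320)/477834 = 64019*(1/477834) = 64019/477834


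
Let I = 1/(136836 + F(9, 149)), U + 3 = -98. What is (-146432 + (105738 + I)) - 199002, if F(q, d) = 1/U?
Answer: -3312702987659/13820435 ≈ -2.3970e+5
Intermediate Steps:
U = -101 (U = -3 - 98 = -101)
F(q, d) = -1/101 (F(q, d) = 1/(-101) = -1/101)
I = 101/13820435 (I = 1/(136836 - 1/101) = 1/(13820435/101) = 101/13820435 ≈ 7.3080e-6)
(-146432 + (105738 + I)) - 199002 = (-146432 + (105738 + 101/13820435)) - 199002 = (-146432 + 1461345156131/13820435) - 199002 = -562408781789/13820435 - 199002 = -3312702987659/13820435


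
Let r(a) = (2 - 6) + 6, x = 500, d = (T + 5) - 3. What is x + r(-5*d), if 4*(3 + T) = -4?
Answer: 502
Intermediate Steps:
T = -4 (T = -3 + (¼)*(-4) = -3 - 1 = -4)
d = -2 (d = (-4 + 5) - 3 = 1 - 3 = -2)
r(a) = 2 (r(a) = -4 + 6 = 2)
x + r(-5*d) = 500 + 2 = 502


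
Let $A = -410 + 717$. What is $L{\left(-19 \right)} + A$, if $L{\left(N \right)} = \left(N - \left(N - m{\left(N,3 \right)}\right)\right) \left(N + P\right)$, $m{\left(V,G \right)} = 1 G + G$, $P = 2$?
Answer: $205$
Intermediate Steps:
$m{\left(V,G \right)} = 2 G$ ($m{\left(V,G \right)} = G + G = 2 G$)
$L{\left(N \right)} = 12 + 6 N$ ($L{\left(N \right)} = \left(N - \left(-6 + N\right)\right) \left(N + 2\right) = \left(N - \left(-6 + N\right)\right) \left(2 + N\right) = 6 \left(2 + N\right) = 12 + 6 N$)
$A = 307$
$L{\left(-19 \right)} + A = \left(12 + 6 \left(-19\right)\right) + 307 = \left(12 - 114\right) + 307 = -102 + 307 = 205$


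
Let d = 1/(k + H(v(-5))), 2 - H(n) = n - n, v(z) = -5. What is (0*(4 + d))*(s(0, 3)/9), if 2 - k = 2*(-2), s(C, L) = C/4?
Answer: 0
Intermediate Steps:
H(n) = 2 (H(n) = 2 - (n - n) = 2 - 1*0 = 2 + 0 = 2)
s(C, L) = C/4 (s(C, L) = C*(¼) = C/4)
k = 6 (k = 2 - 2*(-2) = 2 - 1*(-4) = 2 + 4 = 6)
d = ⅛ (d = 1/(6 + 2) = 1/8 = ⅛ ≈ 0.12500)
(0*(4 + d))*(s(0, 3)/9) = (0*(4 + ⅛))*(((¼)*0)/9) = (0*(33/8))*(0*(⅑)) = 0*0 = 0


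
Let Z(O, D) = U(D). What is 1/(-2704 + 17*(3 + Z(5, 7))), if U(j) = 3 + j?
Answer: -1/2483 ≈ -0.00040274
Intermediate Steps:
Z(O, D) = 3 + D
1/(-2704 + 17*(3 + Z(5, 7))) = 1/(-2704 + 17*(3 + (3 + 7))) = 1/(-2704 + 17*(3 + 10)) = 1/(-2704 + 17*13) = 1/(-2704 + 221) = 1/(-2483) = -1/2483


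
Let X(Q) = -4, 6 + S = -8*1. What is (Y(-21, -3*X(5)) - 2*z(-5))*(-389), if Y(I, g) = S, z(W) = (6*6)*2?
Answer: 61462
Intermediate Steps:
z(W) = 72 (z(W) = 36*2 = 72)
S = -14 (S = -6 - 8*1 = -6 - 8 = -14)
Y(I, g) = -14
(Y(-21, -3*X(5)) - 2*z(-5))*(-389) = (-14 - 2*72)*(-389) = (-14 - 144)*(-389) = -158*(-389) = 61462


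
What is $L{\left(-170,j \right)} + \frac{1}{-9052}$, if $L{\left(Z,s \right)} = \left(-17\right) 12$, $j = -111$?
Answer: $- \frac{1846609}{9052} \approx -204.0$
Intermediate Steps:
$L{\left(Z,s \right)} = -204$
$L{\left(-170,j \right)} + \frac{1}{-9052} = -204 + \frac{1}{-9052} = -204 - \frac{1}{9052} = - \frac{1846609}{9052}$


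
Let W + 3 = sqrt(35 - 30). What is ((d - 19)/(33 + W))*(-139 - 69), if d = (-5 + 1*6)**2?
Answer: 22464/179 - 3744*sqrt(5)/895 ≈ 116.14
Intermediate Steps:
W = -3 + sqrt(5) (W = -3 + sqrt(35 - 30) = -3 + sqrt(5) ≈ -0.76393)
d = 1 (d = (-5 + 6)**2 = 1**2 = 1)
((d - 19)/(33 + W))*(-139 - 69) = ((1 - 19)/(33 + (-3 + sqrt(5))))*(-139 - 69) = -18/(30 + sqrt(5))*(-208) = 3744/(30 + sqrt(5))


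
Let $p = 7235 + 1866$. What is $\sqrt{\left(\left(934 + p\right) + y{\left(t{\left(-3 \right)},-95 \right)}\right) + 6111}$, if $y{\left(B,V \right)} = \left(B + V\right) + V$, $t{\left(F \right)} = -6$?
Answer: $5 \sqrt{638} \approx 126.29$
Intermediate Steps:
$p = 9101$
$y{\left(B,V \right)} = B + 2 V$
$\sqrt{\left(\left(934 + p\right) + y{\left(t{\left(-3 \right)},-95 \right)}\right) + 6111} = \sqrt{\left(\left(934 + 9101\right) + \left(-6 + 2 \left(-95\right)\right)\right) + 6111} = \sqrt{\left(10035 - 196\right) + 6111} = \sqrt{9839 + 6111} = \sqrt{15950} = 5 \sqrt{638}$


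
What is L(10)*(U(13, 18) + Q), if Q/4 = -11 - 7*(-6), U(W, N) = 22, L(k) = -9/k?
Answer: -657/5 ≈ -131.40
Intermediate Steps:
Q = 124 (Q = 4*(-11 - 7*(-6)) = 4*(-11 + 42) = 4*31 = 124)
L(10)*(U(13, 18) + Q) = (-9/10)*(22 + 124) = -9*1/10*146 = -9/10*146 = -657/5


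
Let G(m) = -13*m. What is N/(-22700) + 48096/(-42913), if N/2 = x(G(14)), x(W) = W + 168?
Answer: -272644409/243531275 ≈ -1.1195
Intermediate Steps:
x(W) = 168 + W
N = -28 (N = 2*(168 - 13*14) = 2*(168 - 182) = 2*(-14) = -28)
N/(-22700) + 48096/(-42913) = -28/(-22700) + 48096/(-42913) = -28*(-1/22700) + 48096*(-1/42913) = 7/5675 - 48096/42913 = -272644409/243531275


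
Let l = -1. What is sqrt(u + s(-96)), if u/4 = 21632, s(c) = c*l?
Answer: 4*sqrt(5414) ≈ 294.32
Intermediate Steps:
s(c) = -c (s(c) = c*(-1) = -c)
u = 86528 (u = 4*21632 = 86528)
sqrt(u + s(-96)) = sqrt(86528 - 1*(-96)) = sqrt(86528 + 96) = sqrt(86624) = 4*sqrt(5414)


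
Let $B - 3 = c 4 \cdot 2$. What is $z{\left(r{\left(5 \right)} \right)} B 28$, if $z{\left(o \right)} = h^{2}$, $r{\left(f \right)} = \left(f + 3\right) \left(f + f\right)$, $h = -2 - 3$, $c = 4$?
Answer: $24500$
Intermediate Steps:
$h = -5$
$r{\left(f \right)} = 2 f \left(3 + f\right)$ ($r{\left(f \right)} = \left(3 + f\right) 2 f = 2 f \left(3 + f\right)$)
$B = 35$ ($B = 3 + 4 \cdot 4 \cdot 2 = 3 + 16 \cdot 2 = 3 + 32 = 35$)
$z{\left(o \right)} = 25$ ($z{\left(o \right)} = \left(-5\right)^{2} = 25$)
$z{\left(r{\left(5 \right)} \right)} B 28 = 25 \cdot 35 \cdot 28 = 875 \cdot 28 = 24500$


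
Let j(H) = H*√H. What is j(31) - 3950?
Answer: -3950 + 31*√31 ≈ -3777.4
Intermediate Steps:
j(H) = H^(3/2)
j(31) - 3950 = 31^(3/2) - 3950 = 31*√31 - 3950 = -3950 + 31*√31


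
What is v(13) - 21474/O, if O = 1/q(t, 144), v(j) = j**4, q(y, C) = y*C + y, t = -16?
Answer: 49848241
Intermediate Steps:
q(y, C) = y + C*y (q(y, C) = C*y + y = y + C*y)
O = -1/2320 (O = 1/(-16*(1 + 144)) = 1/(-16*145) = 1/(-2320) = -1/2320 ≈ -0.00043103)
v(13) - 21474/O = 13**4 - 21474/(-1/2320) = 28561 - 21474*(-2320) = 28561 - 1*(-49819680) = 28561 + 49819680 = 49848241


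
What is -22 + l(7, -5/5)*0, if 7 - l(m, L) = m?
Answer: -22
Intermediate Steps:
l(m, L) = 7 - m
-22 + l(7, -5/5)*0 = -22 + (7 - 1*7)*0 = -22 + (7 - 7)*0 = -22 + 0*0 = -22 + 0 = -22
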